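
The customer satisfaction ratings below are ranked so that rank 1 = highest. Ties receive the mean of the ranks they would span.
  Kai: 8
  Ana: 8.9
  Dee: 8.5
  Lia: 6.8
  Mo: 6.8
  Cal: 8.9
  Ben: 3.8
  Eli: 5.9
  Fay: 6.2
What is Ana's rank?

Sorted (descending): 8.9, 8.9, 8.5, 8, 6.8, 6.8, 6.2, 5.9, 3.8
The 2 values of 8.9 occupy positions 1–2 → average rank (1+2)/2 = 1.5.
The 2 values of 6.8 occupy positions 5–6 → average rank (5+6)/2 = 5.5.
Ana has value 8.9 → rank 1.5.

1.5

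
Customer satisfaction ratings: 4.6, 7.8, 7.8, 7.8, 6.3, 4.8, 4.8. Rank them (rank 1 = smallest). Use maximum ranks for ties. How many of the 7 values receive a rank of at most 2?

1

Sorted (ascending): 4.6, 4.8, 4.8, 6.3, 7.8, 7.8, 7.8
The 2 values of 4.8 occupy positions 2–3 → each gets rank 3.
The 3 values of 7.8 occupy positions 5–7 → each gets rank 7.
Ranks ≤ 2: {1} → 1 value.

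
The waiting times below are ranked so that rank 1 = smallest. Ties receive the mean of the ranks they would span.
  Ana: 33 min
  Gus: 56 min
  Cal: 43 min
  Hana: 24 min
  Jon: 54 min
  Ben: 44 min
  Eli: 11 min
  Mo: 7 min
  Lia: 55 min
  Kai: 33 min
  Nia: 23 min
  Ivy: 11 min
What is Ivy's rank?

Sorted (ascending): 7, 11, 11, 23, 24, 33, 33, 43, 44, 54, 55, 56
The 2 values of 11 occupy positions 2–3 → average rank (2+3)/2 = 2.5.
The 2 values of 33 occupy positions 6–7 → average rank (6+7)/2 = 6.5.
Ivy has value 11 min → rank 2.5.

2.5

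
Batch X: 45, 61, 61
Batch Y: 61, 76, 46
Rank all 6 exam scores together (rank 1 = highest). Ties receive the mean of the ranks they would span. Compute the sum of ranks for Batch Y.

Sorted (descending): 76, 61, 61, 61, 46, 45
The 3 values of 61 occupy positions 2–4 → average rank 3.
Batch Y values → pooled ranks: 61→3, 76→1, 46→5
Rank sum = 3 + 1 + 5 = 9

9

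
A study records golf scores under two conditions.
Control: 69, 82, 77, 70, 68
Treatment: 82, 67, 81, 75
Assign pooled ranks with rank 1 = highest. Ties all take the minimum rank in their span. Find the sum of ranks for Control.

Sorted (descending): 82, 82, 81, 77, 75, 70, 69, 68, 67
The 2 values of 82 occupy positions 1–2 → each gets rank 1.
Control values → pooled ranks: 69→7, 82→1, 77→4, 70→6, 68→8
Rank sum = 7 + 1 + 4 + 6 + 8 = 26

26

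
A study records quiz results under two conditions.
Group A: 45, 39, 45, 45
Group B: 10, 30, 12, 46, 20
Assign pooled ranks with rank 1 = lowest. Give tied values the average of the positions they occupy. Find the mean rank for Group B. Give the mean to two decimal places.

Sorted (ascending): 10, 12, 20, 30, 39, 45, 45, 45, 46
The 3 values of 45 occupy positions 6–8 → average rank 7.
Group B values → pooled ranks: 10→1, 30→4, 12→2, 46→9, 20→3
Mean rank = (1 + 4 + 2 + 9 + 3) / 5 = 3.80

3.80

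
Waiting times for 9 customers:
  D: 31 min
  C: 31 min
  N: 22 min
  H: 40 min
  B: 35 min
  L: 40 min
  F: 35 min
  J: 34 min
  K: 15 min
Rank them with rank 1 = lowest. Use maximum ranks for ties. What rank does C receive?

4

Sorted (ascending): 15, 22, 31, 31, 34, 35, 35, 40, 40
The 2 values of 31 occupy positions 3–4 → each gets rank 4.
The 2 values of 35 occupy positions 6–7 → each gets rank 7.
The 2 values of 40 occupy positions 8–9 → each gets rank 9.
C has value 31 min → rank 4.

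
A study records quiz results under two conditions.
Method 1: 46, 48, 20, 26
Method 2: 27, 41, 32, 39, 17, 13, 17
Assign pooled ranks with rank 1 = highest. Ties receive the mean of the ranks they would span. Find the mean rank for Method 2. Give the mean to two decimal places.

Sorted (descending): 48, 46, 41, 39, 32, 27, 26, 20, 17, 17, 13
The 2 values of 17 occupy positions 9–10 → average rank (9+10)/2 = 9.5.
Method 2 values → pooled ranks: 27→6, 41→3, 32→5, 39→4, 17→9.5, 13→11, 17→9.5
Mean rank = (6 + 3 + 5 + 4 + 9.5 + 11 + 9.5) / 7 = 6.86

6.86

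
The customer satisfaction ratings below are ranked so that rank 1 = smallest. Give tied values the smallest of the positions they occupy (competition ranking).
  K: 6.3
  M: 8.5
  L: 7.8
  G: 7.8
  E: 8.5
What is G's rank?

Sorted (ascending): 6.3, 7.8, 7.8, 8.5, 8.5
The 2 values of 7.8 occupy positions 2–3 → each gets rank 2.
The 2 values of 8.5 occupy positions 4–5 → each gets rank 4.
G has value 7.8 → rank 2.

2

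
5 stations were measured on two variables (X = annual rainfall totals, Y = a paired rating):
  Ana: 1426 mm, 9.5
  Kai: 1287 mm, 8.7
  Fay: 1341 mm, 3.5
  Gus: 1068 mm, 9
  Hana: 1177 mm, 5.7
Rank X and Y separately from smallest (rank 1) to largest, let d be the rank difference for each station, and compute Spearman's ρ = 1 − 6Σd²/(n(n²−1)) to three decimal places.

Ranks of variable 1: 5, 3, 4, 1, 2
Ranks of variable 2: 5, 3, 1, 4, 2
d = r₁ − r₂: 0, 0, 3, -3, 0
d²: 0, 0, 9, 9, 0; Σd² = 18
ρ = 1 − 6·18/(5·24) = 1 − 108/120 = 0.100

0.100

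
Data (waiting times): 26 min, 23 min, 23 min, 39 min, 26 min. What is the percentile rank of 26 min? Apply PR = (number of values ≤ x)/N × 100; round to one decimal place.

N = 5.
Strictly below 26: 2. Equal to 26: 2.
PR = 4/5 × 100 = 80.0

80.0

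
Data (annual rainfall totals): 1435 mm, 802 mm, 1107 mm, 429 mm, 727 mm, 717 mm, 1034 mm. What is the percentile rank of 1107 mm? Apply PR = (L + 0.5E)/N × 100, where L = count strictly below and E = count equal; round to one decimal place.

78.6

N = 7.
Strictly below 1107: 5. Equal to 1107: 1.
PR = (5 + 0.5·1)/7 × 100 = 78.6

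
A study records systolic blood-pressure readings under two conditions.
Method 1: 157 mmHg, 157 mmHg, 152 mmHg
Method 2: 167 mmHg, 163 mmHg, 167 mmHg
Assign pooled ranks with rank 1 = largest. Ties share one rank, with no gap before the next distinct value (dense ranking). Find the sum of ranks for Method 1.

10

Sorted (descending): 167, 167, 163, 157, 157, 152
The 2 values of 167 share dense rank 1.
The 2 values of 157 share dense rank 3.
Remaining distinct values take the next consecutive integers.
Method 1 values → pooled ranks: 157→3, 157→3, 152→4
Rank sum = 3 + 3 + 4 = 10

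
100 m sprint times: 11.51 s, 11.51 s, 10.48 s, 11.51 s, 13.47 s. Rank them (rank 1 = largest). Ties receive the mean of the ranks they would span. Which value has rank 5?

Sorted (descending): 13.47, 11.51, 11.51, 11.51, 10.48
The 3 values of 11.51 occupy positions 2–4 → average rank 3.
Rank 5 → value 10.48.

10.48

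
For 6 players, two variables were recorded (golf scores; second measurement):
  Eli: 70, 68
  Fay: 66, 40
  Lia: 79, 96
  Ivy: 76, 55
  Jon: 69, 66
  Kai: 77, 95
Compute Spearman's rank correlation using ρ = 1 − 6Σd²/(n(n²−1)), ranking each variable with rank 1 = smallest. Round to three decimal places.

Ranks of variable 1: 3, 1, 6, 4, 2, 5
Ranks of variable 2: 4, 1, 6, 2, 3, 5
d = r₁ − r₂: -1, 0, 0, 2, -1, 0
d²: 1, 0, 0, 4, 1, 0; Σd² = 6
ρ = 1 − 6·6/(6·35) = 1 − 36/210 = 0.829

0.829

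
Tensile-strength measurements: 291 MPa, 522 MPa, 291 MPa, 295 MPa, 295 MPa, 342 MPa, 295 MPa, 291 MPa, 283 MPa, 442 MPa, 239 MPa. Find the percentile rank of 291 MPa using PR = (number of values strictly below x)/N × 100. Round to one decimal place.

18.2

N = 11.
Strictly below 291: 2. Equal to 291: 3.
PR = 2/11 × 100 = 18.2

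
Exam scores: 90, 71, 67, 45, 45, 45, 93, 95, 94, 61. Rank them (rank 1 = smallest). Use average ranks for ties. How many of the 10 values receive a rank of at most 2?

Sorted (ascending): 45, 45, 45, 61, 67, 71, 90, 93, 94, 95
The 3 values of 45 occupy positions 1–3 → average rank 2.
Ranks ≤ 2: {2, 2, 2} → 3 values.

3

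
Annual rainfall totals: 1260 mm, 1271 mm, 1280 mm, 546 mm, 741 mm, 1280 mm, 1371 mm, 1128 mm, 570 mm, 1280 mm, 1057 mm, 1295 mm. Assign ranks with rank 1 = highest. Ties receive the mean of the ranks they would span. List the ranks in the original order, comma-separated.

7, 6, 4, 12, 10, 4, 1, 8, 11, 4, 9, 2

Sorted (descending): 1371, 1295, 1280, 1280, 1280, 1271, 1260, 1128, 1057, 741, 570, 546
The 3 values of 1280 occupy positions 3–5 → average rank 4.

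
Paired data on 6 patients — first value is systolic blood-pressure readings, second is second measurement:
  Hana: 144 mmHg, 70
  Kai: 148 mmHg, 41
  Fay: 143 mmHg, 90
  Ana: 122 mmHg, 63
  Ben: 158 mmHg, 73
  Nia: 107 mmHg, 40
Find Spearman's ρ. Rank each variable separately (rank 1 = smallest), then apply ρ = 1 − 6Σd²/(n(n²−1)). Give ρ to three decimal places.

0.429

Ranks of variable 1: 4, 5, 3, 2, 6, 1
Ranks of variable 2: 4, 2, 6, 3, 5, 1
d = r₁ − r₂: 0, 3, -3, -1, 1, 0
d²: 0, 9, 9, 1, 1, 0; Σd² = 20
ρ = 1 − 6·20/(6·35) = 1 − 120/210 = 0.429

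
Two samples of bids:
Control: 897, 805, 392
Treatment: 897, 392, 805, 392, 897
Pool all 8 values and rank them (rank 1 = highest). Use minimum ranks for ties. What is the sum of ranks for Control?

Sorted (descending): 897, 897, 897, 805, 805, 392, 392, 392
The 3 values of 897 occupy positions 1–3 → each gets rank 1.
The 2 values of 805 occupy positions 4–5 → each gets rank 4.
The 3 values of 392 occupy positions 6–8 → each gets rank 6.
Control values → pooled ranks: 897→1, 805→4, 392→6
Rank sum = 1 + 4 + 6 = 11

11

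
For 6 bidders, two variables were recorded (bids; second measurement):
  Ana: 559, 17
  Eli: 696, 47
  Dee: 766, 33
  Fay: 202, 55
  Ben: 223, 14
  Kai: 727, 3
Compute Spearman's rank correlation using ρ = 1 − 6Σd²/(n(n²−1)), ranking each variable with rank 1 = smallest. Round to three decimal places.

-0.314

Ranks of variable 1: 3, 4, 6, 1, 2, 5
Ranks of variable 2: 3, 5, 4, 6, 2, 1
d = r₁ − r₂: 0, -1, 2, -5, 0, 4
d²: 0, 1, 4, 25, 0, 16; Σd² = 46
ρ = 1 − 6·46/(6·35) = 1 − 276/210 = -0.314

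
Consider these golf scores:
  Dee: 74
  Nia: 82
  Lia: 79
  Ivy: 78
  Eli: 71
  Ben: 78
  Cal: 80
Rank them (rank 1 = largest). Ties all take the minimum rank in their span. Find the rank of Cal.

Sorted (descending): 82, 80, 79, 78, 78, 74, 71
The 2 values of 78 occupy positions 4–5 → each gets rank 4.
Cal has value 80 → rank 2.

2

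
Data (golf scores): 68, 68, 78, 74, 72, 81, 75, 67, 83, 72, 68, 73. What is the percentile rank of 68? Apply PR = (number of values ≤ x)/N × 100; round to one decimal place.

33.3

N = 12.
Strictly below 68: 1. Equal to 68: 3.
PR = 4/12 × 100 = 33.3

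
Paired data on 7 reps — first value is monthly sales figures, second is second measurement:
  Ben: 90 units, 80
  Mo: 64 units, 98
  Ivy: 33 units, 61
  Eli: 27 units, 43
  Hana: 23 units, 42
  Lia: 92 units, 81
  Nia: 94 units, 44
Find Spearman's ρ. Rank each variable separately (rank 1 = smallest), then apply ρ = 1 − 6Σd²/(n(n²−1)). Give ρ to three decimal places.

Ranks of variable 1: 5, 4, 3, 2, 1, 6, 7
Ranks of variable 2: 5, 7, 4, 2, 1, 6, 3
d = r₁ − r₂: 0, -3, -1, 0, 0, 0, 4
d²: 0, 9, 1, 0, 0, 0, 16; Σd² = 26
ρ = 1 − 6·26/(7·48) = 1 − 156/336 = 0.536

0.536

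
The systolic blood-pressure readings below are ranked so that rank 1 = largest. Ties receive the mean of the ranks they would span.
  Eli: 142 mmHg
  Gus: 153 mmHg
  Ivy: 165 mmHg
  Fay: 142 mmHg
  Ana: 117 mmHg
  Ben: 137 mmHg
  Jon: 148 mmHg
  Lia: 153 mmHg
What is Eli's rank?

Sorted (descending): 165, 153, 153, 148, 142, 142, 137, 117
The 2 values of 153 occupy positions 2–3 → average rank (2+3)/2 = 2.5.
The 2 values of 142 occupy positions 5–6 → average rank (5+6)/2 = 5.5.
Eli has value 142 mmHg → rank 5.5.

5.5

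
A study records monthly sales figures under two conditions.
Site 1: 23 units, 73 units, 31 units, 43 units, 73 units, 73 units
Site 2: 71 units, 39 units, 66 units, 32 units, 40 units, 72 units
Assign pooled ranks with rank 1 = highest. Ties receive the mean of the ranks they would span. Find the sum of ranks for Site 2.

Sorted (descending): 73, 73, 73, 72, 71, 66, 43, 40, 39, 32, 31, 23
The 3 values of 73 occupy positions 1–3 → average rank 2.
Site 2 values → pooled ranks: 71→5, 39→9, 66→6, 32→10, 40→8, 72→4
Rank sum = 5 + 9 + 6 + 10 + 8 + 4 = 42

42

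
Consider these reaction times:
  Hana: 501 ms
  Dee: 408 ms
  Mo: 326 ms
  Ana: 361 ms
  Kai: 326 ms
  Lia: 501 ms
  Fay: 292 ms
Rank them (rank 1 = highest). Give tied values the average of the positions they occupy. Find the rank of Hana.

1.5

Sorted (descending): 501, 501, 408, 361, 326, 326, 292
The 2 values of 501 occupy positions 1–2 → average rank (1+2)/2 = 1.5.
The 2 values of 326 occupy positions 5–6 → average rank (5+6)/2 = 5.5.
Hana has value 501 ms → rank 1.5.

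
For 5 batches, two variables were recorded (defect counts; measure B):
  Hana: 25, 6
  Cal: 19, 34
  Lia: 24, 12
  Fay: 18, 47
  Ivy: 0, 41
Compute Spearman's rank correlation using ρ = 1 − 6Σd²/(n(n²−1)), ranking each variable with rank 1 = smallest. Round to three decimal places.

-0.900

Ranks of variable 1: 5, 3, 4, 2, 1
Ranks of variable 2: 1, 3, 2, 5, 4
d = r₁ − r₂: 4, 0, 2, -3, -3
d²: 16, 0, 4, 9, 9; Σd² = 38
ρ = 1 − 6·38/(5·24) = 1 − 228/120 = -0.900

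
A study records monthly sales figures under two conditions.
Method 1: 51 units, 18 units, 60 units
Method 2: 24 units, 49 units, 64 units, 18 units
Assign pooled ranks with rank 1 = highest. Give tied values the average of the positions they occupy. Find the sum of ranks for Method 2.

16.5

Sorted (descending): 64, 60, 51, 49, 24, 18, 18
The 2 values of 18 occupy positions 6–7 → average rank (6+7)/2 = 6.5.
Method 2 values → pooled ranks: 24→5, 49→4, 64→1, 18→6.5
Rank sum = 5 + 4 + 1 + 6.5 = 16.5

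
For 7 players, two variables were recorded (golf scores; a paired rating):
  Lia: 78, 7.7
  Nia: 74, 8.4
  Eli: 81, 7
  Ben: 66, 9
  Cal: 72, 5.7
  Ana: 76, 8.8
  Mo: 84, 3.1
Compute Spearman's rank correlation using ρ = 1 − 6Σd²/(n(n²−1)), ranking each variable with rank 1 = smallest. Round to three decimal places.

-0.607

Ranks of variable 1: 5, 3, 6, 1, 2, 4, 7
Ranks of variable 2: 4, 5, 3, 7, 2, 6, 1
d = r₁ − r₂: 1, -2, 3, -6, 0, -2, 6
d²: 1, 4, 9, 36, 0, 4, 36; Σd² = 90
ρ = 1 − 6·90/(7·48) = 1 − 540/336 = -0.607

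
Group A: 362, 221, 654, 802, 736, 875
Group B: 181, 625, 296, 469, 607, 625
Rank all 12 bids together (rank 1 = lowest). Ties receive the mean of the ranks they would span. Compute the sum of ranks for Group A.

Sorted (ascending): 181, 221, 296, 362, 469, 607, 625, 625, 654, 736, 802, 875
The 2 values of 625 occupy positions 7–8 → average rank (7+8)/2 = 7.5.
Group A values → pooled ranks: 362→4, 221→2, 654→9, 802→11, 736→10, 875→12
Rank sum = 4 + 2 + 9 + 11 + 10 + 12 = 48

48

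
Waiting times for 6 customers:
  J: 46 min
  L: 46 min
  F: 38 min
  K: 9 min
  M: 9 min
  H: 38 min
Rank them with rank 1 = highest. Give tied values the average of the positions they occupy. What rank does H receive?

Sorted (descending): 46, 46, 38, 38, 9, 9
The 2 values of 46 occupy positions 1–2 → average rank (1+2)/2 = 1.5.
The 2 values of 38 occupy positions 3–4 → average rank (3+4)/2 = 3.5.
The 2 values of 9 occupy positions 5–6 → average rank (5+6)/2 = 5.5.
H has value 38 min → rank 3.5.

3.5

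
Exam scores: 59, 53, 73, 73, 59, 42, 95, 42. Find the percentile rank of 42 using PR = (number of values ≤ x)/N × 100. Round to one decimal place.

N = 8.
Strictly below 42: 0. Equal to 42: 2.
PR = 2/8 × 100 = 25.0

25.0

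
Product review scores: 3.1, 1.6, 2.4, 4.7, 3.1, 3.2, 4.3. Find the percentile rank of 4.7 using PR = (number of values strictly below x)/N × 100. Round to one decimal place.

85.7

N = 7.
Strictly below 4.7: 6. Equal to 4.7: 1.
PR = 6/7 × 100 = 85.7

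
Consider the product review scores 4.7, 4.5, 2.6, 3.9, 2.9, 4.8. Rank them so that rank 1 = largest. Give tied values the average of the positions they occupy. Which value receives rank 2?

Sorted (descending): 4.8, 4.7, 4.5, 3.9, 2.9, 2.6
No ties — each value takes its position as its rank.
Rank 2 → value 4.7.

4.7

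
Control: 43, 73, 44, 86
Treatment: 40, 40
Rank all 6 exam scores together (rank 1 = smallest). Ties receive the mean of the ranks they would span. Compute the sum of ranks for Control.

Sorted (ascending): 40, 40, 43, 44, 73, 86
The 2 values of 40 occupy positions 1–2 → average rank (1+2)/2 = 1.5.
Control values → pooled ranks: 43→3, 73→5, 44→4, 86→6
Rank sum = 3 + 5 + 4 + 6 = 18

18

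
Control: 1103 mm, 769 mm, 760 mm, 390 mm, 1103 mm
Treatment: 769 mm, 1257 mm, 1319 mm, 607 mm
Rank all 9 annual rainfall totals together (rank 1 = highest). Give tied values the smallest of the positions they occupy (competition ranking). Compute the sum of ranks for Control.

27

Sorted (descending): 1319, 1257, 1103, 1103, 769, 769, 760, 607, 390
The 2 values of 1103 occupy positions 3–4 → each gets rank 3.
The 2 values of 769 occupy positions 5–6 → each gets rank 5.
Control values → pooled ranks: 1103→3, 769→5, 760→7, 390→9, 1103→3
Rank sum = 3 + 5 + 7 + 9 + 3 = 27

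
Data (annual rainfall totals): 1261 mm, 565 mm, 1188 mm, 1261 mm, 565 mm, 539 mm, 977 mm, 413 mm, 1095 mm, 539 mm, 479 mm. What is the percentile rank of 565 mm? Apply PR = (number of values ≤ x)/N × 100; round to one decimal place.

54.5

N = 11.
Strictly below 565: 4. Equal to 565: 2.
PR = 6/11 × 100 = 54.5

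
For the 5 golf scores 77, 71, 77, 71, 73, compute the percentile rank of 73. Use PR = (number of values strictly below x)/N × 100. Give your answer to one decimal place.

N = 5.
Strictly below 73: 2. Equal to 73: 1.
PR = 2/5 × 100 = 40.0

40.0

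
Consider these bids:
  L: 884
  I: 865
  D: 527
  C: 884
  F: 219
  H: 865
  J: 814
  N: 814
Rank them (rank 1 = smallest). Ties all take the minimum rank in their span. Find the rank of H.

5

Sorted (ascending): 219, 527, 814, 814, 865, 865, 884, 884
The 2 values of 814 occupy positions 3–4 → each gets rank 3.
The 2 values of 865 occupy positions 5–6 → each gets rank 5.
The 2 values of 884 occupy positions 7–8 → each gets rank 7.
H has value 865 → rank 5.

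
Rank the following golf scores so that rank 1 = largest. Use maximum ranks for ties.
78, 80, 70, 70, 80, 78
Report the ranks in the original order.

Sorted (descending): 80, 80, 78, 78, 70, 70
The 2 values of 80 occupy positions 1–2 → each gets rank 2.
The 2 values of 78 occupy positions 3–4 → each gets rank 4.
The 2 values of 70 occupy positions 5–6 → each gets rank 6.

4, 2, 6, 6, 2, 4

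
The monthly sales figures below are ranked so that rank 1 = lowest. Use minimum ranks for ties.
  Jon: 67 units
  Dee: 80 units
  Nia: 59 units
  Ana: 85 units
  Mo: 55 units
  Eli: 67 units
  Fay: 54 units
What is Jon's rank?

4

Sorted (ascending): 54, 55, 59, 67, 67, 80, 85
The 2 values of 67 occupy positions 4–5 → each gets rank 4.
Jon has value 67 units → rank 4.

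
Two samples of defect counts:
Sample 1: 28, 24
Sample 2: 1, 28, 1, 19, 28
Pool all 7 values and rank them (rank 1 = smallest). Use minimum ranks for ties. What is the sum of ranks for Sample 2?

15

Sorted (ascending): 1, 1, 19, 24, 28, 28, 28
The 2 values of 1 occupy positions 1–2 → each gets rank 1.
The 3 values of 28 occupy positions 5–7 → each gets rank 5.
Sample 2 values → pooled ranks: 1→1, 28→5, 1→1, 19→3, 28→5
Rank sum = 1 + 5 + 1 + 3 + 5 = 15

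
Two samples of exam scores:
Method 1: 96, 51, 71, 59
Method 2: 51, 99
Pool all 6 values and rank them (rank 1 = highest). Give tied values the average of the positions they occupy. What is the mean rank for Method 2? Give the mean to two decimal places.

Sorted (descending): 99, 96, 71, 59, 51, 51
The 2 values of 51 occupy positions 5–6 → average rank (5+6)/2 = 5.5.
Method 2 values → pooled ranks: 51→5.5, 99→1
Mean rank = (5.5 + 1) / 2 = 3.25

3.25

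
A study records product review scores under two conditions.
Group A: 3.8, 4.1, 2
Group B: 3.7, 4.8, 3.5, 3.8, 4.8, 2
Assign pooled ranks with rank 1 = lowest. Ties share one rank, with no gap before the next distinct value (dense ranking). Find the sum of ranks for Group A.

10

Sorted (ascending): 2, 2, 3.5, 3.7, 3.8, 3.8, 4.1, 4.8, 4.8
The 2 values of 2 share dense rank 1.
The 2 values of 3.8 share dense rank 4.
The 2 values of 4.8 share dense rank 6.
Remaining distinct values take the next consecutive integers.
Group A values → pooled ranks: 3.8→4, 4.1→5, 2→1
Rank sum = 4 + 5 + 1 = 10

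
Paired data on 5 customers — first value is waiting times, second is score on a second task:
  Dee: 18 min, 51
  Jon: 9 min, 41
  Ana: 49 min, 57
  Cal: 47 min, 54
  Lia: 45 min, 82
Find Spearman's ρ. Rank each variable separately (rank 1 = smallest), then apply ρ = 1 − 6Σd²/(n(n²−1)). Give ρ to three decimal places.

Ranks of variable 1: 2, 1, 5, 4, 3
Ranks of variable 2: 2, 1, 4, 3, 5
d = r₁ − r₂: 0, 0, 1, 1, -2
d²: 0, 0, 1, 1, 4; Σd² = 6
ρ = 1 − 6·6/(5·24) = 1 − 36/120 = 0.700

0.700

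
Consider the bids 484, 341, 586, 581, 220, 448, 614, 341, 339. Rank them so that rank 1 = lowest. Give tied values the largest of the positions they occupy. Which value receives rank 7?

581

Sorted (ascending): 220, 339, 341, 341, 448, 484, 581, 586, 614
The 2 values of 341 occupy positions 3–4 → each gets rank 4.
Rank 7 → value 581.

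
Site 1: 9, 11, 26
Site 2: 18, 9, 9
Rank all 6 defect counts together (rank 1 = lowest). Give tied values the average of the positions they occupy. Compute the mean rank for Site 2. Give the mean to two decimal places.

3.00

Sorted (ascending): 9, 9, 9, 11, 18, 26
The 3 values of 9 occupy positions 1–3 → average rank 2.
Site 2 values → pooled ranks: 18→5, 9→2, 9→2
Mean rank = (5 + 2 + 2) / 3 = 3.00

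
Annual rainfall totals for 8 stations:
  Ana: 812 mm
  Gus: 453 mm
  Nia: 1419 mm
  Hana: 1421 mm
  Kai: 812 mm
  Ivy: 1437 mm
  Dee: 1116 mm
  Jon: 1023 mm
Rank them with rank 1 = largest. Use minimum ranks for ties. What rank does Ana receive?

6

Sorted (descending): 1437, 1421, 1419, 1116, 1023, 812, 812, 453
The 2 values of 812 occupy positions 6–7 → each gets rank 6.
Ana has value 812 mm → rank 6.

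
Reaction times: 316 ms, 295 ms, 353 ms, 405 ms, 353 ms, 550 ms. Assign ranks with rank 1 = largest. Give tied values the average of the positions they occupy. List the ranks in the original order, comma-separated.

5, 6, 3.5, 2, 3.5, 1

Sorted (descending): 550, 405, 353, 353, 316, 295
The 2 values of 353 occupy positions 3–4 → average rank (3+4)/2 = 3.5.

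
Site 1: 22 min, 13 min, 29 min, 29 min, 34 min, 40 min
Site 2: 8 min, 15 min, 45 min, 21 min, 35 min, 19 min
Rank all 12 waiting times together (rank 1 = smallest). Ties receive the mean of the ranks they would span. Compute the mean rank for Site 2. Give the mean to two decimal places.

Sorted (ascending): 8, 13, 15, 19, 21, 22, 29, 29, 34, 35, 40, 45
The 2 values of 29 occupy positions 7–8 → average rank (7+8)/2 = 7.5.
Site 2 values → pooled ranks: 8→1, 15→3, 45→12, 21→5, 35→10, 19→4
Mean rank = (1 + 3 + 12 + 5 + 10 + 4) / 6 = 5.83

5.83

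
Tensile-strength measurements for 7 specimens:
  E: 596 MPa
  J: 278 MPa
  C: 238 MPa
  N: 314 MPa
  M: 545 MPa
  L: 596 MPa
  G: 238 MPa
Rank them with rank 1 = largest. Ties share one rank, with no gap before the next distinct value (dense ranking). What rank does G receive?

5

Sorted (descending): 596, 596, 545, 314, 278, 238, 238
The 2 values of 596 share dense rank 1.
The 2 values of 238 share dense rank 5.
Remaining distinct values take the next consecutive integers.
G has value 238 MPa → rank 5.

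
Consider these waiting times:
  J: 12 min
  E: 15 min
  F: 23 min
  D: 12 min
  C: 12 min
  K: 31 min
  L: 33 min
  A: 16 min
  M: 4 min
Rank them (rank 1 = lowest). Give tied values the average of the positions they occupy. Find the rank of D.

Sorted (ascending): 4, 12, 12, 12, 15, 16, 23, 31, 33
The 3 values of 12 occupy positions 2–4 → average rank 3.
D has value 12 min → rank 3.

3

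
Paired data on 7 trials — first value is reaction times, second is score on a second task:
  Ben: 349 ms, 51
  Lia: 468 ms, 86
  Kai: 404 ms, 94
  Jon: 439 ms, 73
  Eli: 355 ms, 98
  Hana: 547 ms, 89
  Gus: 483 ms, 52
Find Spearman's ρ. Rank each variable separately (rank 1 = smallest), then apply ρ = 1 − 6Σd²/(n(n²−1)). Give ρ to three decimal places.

Ranks of variable 1: 1, 5, 3, 4, 2, 7, 6
Ranks of variable 2: 1, 4, 6, 3, 7, 5, 2
d = r₁ − r₂: 0, 1, -3, 1, -5, 2, 4
d²: 0, 1, 9, 1, 25, 4, 16; Σd² = 56
ρ = 1 − 6·56/(7·48) = 1 − 336/336 = 0.000

0.000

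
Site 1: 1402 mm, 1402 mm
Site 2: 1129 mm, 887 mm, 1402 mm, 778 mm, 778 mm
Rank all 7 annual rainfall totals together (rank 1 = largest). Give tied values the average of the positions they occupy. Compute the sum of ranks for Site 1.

4

Sorted (descending): 1402, 1402, 1402, 1129, 887, 778, 778
The 3 values of 1402 occupy positions 1–3 → average rank 2.
The 2 values of 778 occupy positions 6–7 → average rank (6+7)/2 = 6.5.
Site 1 values → pooled ranks: 1402→2, 1402→2
Rank sum = 2 + 2 = 4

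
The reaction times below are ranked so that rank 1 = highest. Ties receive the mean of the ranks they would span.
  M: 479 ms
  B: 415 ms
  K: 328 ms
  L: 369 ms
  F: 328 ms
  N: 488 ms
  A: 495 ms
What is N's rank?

Sorted (descending): 495, 488, 479, 415, 369, 328, 328
The 2 values of 328 occupy positions 6–7 → average rank (6+7)/2 = 6.5.
N has value 488 ms → rank 2.

2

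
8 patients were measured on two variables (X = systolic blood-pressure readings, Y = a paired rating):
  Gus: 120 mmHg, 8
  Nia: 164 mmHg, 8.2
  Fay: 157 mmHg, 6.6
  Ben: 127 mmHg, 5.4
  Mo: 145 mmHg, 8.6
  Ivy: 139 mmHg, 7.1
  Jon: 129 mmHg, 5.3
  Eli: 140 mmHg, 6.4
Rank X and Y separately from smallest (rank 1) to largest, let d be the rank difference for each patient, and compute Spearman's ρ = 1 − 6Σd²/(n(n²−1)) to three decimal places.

0.429

Ranks of variable 1: 1, 8, 7, 2, 6, 4, 3, 5
Ranks of variable 2: 6, 7, 4, 2, 8, 5, 1, 3
d = r₁ − r₂: -5, 1, 3, 0, -2, -1, 2, 2
d²: 25, 1, 9, 0, 4, 1, 4, 4; Σd² = 48
ρ = 1 − 6·48/(8·63) = 1 − 288/504 = 0.429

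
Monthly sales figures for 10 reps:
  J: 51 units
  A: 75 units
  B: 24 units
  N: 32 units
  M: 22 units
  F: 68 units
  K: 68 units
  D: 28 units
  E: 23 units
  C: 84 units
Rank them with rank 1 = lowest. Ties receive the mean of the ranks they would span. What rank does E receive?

Sorted (ascending): 22, 23, 24, 28, 32, 51, 68, 68, 75, 84
The 2 values of 68 occupy positions 7–8 → average rank (7+8)/2 = 7.5.
E has value 23 units → rank 2.

2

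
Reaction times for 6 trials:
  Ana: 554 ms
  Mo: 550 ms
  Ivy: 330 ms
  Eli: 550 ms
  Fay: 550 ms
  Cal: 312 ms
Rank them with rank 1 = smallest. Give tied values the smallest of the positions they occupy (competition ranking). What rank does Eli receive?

Sorted (ascending): 312, 330, 550, 550, 550, 554
The 3 values of 550 occupy positions 3–5 → each gets rank 3.
Eli has value 550 ms → rank 3.

3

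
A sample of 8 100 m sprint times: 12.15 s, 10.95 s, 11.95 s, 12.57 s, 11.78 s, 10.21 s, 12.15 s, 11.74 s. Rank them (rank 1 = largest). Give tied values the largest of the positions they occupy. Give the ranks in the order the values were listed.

3, 7, 4, 1, 5, 8, 3, 6

Sorted (descending): 12.57, 12.15, 12.15, 11.95, 11.78, 11.74, 10.95, 10.21
The 2 values of 12.15 occupy positions 2–3 → each gets rank 3.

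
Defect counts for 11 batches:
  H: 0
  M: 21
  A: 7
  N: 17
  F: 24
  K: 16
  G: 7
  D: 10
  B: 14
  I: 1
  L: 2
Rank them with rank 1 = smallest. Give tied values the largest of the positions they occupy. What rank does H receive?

1

Sorted (ascending): 0, 1, 2, 7, 7, 10, 14, 16, 17, 21, 24
The 2 values of 7 occupy positions 4–5 → each gets rank 5.
H has value 0 → rank 1.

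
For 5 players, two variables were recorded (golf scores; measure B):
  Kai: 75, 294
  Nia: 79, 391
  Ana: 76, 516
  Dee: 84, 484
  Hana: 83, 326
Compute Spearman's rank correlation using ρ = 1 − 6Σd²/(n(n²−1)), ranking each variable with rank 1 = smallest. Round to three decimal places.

0.300

Ranks of variable 1: 1, 3, 2, 5, 4
Ranks of variable 2: 1, 3, 5, 4, 2
d = r₁ − r₂: 0, 0, -3, 1, 2
d²: 0, 0, 9, 1, 4; Σd² = 14
ρ = 1 − 6·14/(5·24) = 1 − 84/120 = 0.300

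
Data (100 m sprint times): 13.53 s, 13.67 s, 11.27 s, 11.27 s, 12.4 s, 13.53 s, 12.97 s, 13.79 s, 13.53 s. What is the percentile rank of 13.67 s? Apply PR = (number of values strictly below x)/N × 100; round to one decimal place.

77.8

N = 9.
Strictly below 13.67: 7. Equal to 13.67: 1.
PR = 7/9 × 100 = 77.8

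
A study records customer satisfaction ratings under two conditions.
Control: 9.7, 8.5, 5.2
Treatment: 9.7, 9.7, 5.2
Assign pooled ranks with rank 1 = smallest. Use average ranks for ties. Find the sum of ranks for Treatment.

11.5

Sorted (ascending): 5.2, 5.2, 8.5, 9.7, 9.7, 9.7
The 2 values of 5.2 occupy positions 1–2 → average rank (1+2)/2 = 1.5.
The 3 values of 9.7 occupy positions 4–6 → average rank 5.
Treatment values → pooled ranks: 9.7→5, 9.7→5, 5.2→1.5
Rank sum = 5 + 5 + 1.5 = 11.5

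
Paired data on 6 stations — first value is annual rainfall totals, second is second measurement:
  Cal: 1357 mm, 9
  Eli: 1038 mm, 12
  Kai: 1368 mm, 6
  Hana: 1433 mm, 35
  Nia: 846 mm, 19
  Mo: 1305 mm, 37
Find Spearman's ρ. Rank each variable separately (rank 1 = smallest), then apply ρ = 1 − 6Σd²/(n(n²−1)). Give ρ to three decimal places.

Ranks of variable 1: 4, 2, 5, 6, 1, 3
Ranks of variable 2: 2, 3, 1, 5, 4, 6
d = r₁ − r₂: 2, -1, 4, 1, -3, -3
d²: 4, 1, 16, 1, 9, 9; Σd² = 40
ρ = 1 − 6·40/(6·35) = 1 − 240/210 = -0.143

-0.143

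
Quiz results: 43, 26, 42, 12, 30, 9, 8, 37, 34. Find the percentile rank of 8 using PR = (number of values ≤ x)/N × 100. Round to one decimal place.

11.1

N = 9.
Strictly below 8: 0. Equal to 8: 1.
PR = 1/9 × 100 = 11.1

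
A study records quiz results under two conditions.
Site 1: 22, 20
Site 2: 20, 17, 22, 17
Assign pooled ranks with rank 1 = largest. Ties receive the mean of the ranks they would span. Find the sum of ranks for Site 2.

Sorted (descending): 22, 22, 20, 20, 17, 17
The 2 values of 22 occupy positions 1–2 → average rank (1+2)/2 = 1.5.
The 2 values of 20 occupy positions 3–4 → average rank (3+4)/2 = 3.5.
The 2 values of 17 occupy positions 5–6 → average rank (5+6)/2 = 5.5.
Site 2 values → pooled ranks: 20→3.5, 17→5.5, 22→1.5, 17→5.5
Rank sum = 3.5 + 5.5 + 1.5 + 5.5 = 16

16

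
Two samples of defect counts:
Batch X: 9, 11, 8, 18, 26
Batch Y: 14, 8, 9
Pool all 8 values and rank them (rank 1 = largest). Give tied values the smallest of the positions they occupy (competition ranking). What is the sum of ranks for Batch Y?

Sorted (descending): 26, 18, 14, 11, 9, 9, 8, 8
The 2 values of 9 occupy positions 5–6 → each gets rank 5.
The 2 values of 8 occupy positions 7–8 → each gets rank 7.
Batch Y values → pooled ranks: 14→3, 8→7, 9→5
Rank sum = 3 + 7 + 5 = 15

15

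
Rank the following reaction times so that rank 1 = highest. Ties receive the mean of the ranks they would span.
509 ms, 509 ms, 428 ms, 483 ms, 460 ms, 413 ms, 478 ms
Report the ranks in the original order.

1.5, 1.5, 6, 3, 5, 7, 4

Sorted (descending): 509, 509, 483, 478, 460, 428, 413
The 2 values of 509 occupy positions 1–2 → average rank (1+2)/2 = 1.5.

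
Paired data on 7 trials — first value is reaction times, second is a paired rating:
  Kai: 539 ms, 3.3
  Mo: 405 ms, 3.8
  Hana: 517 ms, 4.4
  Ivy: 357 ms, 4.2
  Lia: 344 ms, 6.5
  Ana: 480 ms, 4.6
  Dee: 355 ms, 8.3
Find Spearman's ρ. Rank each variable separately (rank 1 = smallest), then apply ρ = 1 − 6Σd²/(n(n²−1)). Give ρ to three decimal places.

Ranks of variable 1: 7, 4, 6, 3, 1, 5, 2
Ranks of variable 2: 1, 2, 4, 3, 6, 5, 7
d = r₁ − r₂: 6, 2, 2, 0, -5, 0, -5
d²: 36, 4, 4, 0, 25, 0, 25; Σd² = 94
ρ = 1 − 6·94/(7·48) = 1 − 564/336 = -0.679

-0.679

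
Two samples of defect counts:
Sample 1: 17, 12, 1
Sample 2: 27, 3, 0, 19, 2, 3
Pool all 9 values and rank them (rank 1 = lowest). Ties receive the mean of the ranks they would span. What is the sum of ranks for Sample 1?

Sorted (ascending): 0, 1, 2, 3, 3, 12, 17, 19, 27
The 2 values of 3 occupy positions 4–5 → average rank (4+5)/2 = 4.5.
Sample 1 values → pooled ranks: 17→7, 12→6, 1→2
Rank sum = 7 + 6 + 2 = 15

15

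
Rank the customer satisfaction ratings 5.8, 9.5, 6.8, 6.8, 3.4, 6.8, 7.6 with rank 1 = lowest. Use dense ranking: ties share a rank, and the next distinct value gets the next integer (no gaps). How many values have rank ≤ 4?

Sorted (ascending): 3.4, 5.8, 6.8, 6.8, 6.8, 7.6, 9.5
The 3 values of 6.8 share dense rank 3.
Remaining distinct values take the next consecutive integers.
Ranks ≤ 4: {1, 2, 3, 3, 3, 4} → 6 values.

6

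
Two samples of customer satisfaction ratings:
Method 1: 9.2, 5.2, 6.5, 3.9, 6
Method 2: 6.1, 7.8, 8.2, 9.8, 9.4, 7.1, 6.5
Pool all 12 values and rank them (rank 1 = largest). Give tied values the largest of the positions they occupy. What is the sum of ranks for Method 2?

35

Sorted (descending): 9.8, 9.4, 9.2, 8.2, 7.8, 7.1, 6.5, 6.5, 6.1, 6, 5.2, 3.9
The 2 values of 6.5 occupy positions 7–8 → each gets rank 8.
Method 2 values → pooled ranks: 6.1→9, 7.8→5, 8.2→4, 9.8→1, 9.4→2, 7.1→6, 6.5→8
Rank sum = 9 + 5 + 4 + 1 + 2 + 6 + 8 = 35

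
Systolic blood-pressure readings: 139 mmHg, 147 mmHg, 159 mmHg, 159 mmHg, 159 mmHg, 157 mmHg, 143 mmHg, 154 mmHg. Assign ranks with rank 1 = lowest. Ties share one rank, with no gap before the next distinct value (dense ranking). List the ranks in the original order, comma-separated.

Sorted (ascending): 139, 143, 147, 154, 157, 159, 159, 159
The 3 values of 159 share dense rank 6.
Remaining distinct values take the next consecutive integers.

1, 3, 6, 6, 6, 5, 2, 4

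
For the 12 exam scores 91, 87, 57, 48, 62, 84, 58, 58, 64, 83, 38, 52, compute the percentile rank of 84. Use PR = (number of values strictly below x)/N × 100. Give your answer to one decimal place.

N = 12.
Strictly below 84: 9. Equal to 84: 1.
PR = 9/12 × 100 = 75.0

75.0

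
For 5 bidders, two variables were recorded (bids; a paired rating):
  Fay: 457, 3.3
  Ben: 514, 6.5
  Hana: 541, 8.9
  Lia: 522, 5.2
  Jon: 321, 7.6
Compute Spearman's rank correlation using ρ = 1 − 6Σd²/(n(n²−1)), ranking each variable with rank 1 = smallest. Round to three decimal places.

0.300

Ranks of variable 1: 2, 3, 5, 4, 1
Ranks of variable 2: 1, 3, 5, 2, 4
d = r₁ − r₂: 1, 0, 0, 2, -3
d²: 1, 0, 0, 4, 9; Σd² = 14
ρ = 1 − 6·14/(5·24) = 1 − 84/120 = 0.300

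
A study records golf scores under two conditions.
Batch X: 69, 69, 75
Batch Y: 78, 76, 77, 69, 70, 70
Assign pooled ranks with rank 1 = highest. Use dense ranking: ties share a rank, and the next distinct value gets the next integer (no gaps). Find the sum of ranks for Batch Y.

Sorted (descending): 78, 77, 76, 75, 70, 70, 69, 69, 69
The 2 values of 70 share dense rank 5.
The 3 values of 69 share dense rank 6.
Remaining distinct values take the next consecutive integers.
Batch Y values → pooled ranks: 78→1, 76→3, 77→2, 69→6, 70→5, 70→5
Rank sum = 1 + 3 + 2 + 6 + 5 + 5 = 22

22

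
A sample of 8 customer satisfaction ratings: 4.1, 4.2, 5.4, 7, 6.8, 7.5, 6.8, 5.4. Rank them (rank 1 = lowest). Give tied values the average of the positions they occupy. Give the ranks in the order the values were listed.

Sorted (ascending): 4.1, 4.2, 5.4, 5.4, 6.8, 6.8, 7, 7.5
The 2 values of 5.4 occupy positions 3–4 → average rank (3+4)/2 = 3.5.
The 2 values of 6.8 occupy positions 5–6 → average rank (5+6)/2 = 5.5.

1, 2, 3.5, 7, 5.5, 8, 5.5, 3.5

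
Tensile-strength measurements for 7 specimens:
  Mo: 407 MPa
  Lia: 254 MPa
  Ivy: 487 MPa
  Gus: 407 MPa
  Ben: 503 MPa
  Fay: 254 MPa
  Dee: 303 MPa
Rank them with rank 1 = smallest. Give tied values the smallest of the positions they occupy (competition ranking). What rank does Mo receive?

4

Sorted (ascending): 254, 254, 303, 407, 407, 487, 503
The 2 values of 254 occupy positions 1–2 → each gets rank 1.
The 2 values of 407 occupy positions 4–5 → each gets rank 4.
Mo has value 407 MPa → rank 4.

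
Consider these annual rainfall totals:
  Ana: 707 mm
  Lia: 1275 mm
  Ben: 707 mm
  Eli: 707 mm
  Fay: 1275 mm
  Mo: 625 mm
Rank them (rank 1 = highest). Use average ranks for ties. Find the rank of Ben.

4

Sorted (descending): 1275, 1275, 707, 707, 707, 625
The 2 values of 1275 occupy positions 1–2 → average rank (1+2)/2 = 1.5.
The 3 values of 707 occupy positions 3–5 → average rank 4.
Ben has value 707 mm → rank 4.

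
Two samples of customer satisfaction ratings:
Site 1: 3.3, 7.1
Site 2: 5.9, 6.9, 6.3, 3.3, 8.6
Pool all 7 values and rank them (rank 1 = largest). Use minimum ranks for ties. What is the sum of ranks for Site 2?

Sorted (descending): 8.6, 7.1, 6.9, 6.3, 5.9, 3.3, 3.3
The 2 values of 3.3 occupy positions 6–7 → each gets rank 6.
Site 2 values → pooled ranks: 5.9→5, 6.9→3, 6.3→4, 3.3→6, 8.6→1
Rank sum = 5 + 3 + 4 + 6 + 1 = 19

19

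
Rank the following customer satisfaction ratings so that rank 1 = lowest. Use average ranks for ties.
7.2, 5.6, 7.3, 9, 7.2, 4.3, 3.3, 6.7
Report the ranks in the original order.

Sorted (ascending): 3.3, 4.3, 5.6, 6.7, 7.2, 7.2, 7.3, 9
The 2 values of 7.2 occupy positions 5–6 → average rank (5+6)/2 = 5.5.

5.5, 3, 7, 8, 5.5, 2, 1, 4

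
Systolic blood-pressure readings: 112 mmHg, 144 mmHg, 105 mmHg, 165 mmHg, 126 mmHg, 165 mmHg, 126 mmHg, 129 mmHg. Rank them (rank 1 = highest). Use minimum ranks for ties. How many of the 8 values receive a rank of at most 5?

6

Sorted (descending): 165, 165, 144, 129, 126, 126, 112, 105
The 2 values of 165 occupy positions 1–2 → each gets rank 1.
The 2 values of 126 occupy positions 5–6 → each gets rank 5.
Ranks ≤ 5: {1, 1, 3, 4, 5, 5} → 6 values.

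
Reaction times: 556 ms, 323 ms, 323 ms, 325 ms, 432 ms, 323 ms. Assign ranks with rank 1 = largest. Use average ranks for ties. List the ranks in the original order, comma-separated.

Sorted (descending): 556, 432, 325, 323, 323, 323
The 3 values of 323 occupy positions 4–6 → average rank 5.

1, 5, 5, 3, 2, 5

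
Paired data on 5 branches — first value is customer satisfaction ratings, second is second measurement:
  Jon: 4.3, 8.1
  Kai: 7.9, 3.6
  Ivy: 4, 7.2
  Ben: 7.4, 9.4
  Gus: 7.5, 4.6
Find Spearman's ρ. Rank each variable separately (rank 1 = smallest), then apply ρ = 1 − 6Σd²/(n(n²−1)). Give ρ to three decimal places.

-0.600

Ranks of variable 1: 2, 5, 1, 3, 4
Ranks of variable 2: 4, 1, 3, 5, 2
d = r₁ − r₂: -2, 4, -2, -2, 2
d²: 4, 16, 4, 4, 4; Σd² = 32
ρ = 1 − 6·32/(5·24) = 1 − 192/120 = -0.600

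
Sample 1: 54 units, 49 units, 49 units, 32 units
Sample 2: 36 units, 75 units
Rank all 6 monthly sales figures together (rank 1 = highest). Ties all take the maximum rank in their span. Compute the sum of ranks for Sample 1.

Sorted (descending): 75, 54, 49, 49, 36, 32
The 2 values of 49 occupy positions 3–4 → each gets rank 4.
Sample 1 values → pooled ranks: 54→2, 49→4, 49→4, 32→6
Rank sum = 2 + 4 + 4 + 6 = 16

16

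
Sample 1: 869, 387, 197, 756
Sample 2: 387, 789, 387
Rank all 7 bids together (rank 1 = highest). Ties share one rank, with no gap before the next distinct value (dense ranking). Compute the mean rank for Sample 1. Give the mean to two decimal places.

3.25

Sorted (descending): 869, 789, 756, 387, 387, 387, 197
The 3 values of 387 share dense rank 4.
Remaining distinct values take the next consecutive integers.
Sample 1 values → pooled ranks: 869→1, 387→4, 197→5, 756→3
Mean rank = (1 + 4 + 5 + 3) / 4 = 3.25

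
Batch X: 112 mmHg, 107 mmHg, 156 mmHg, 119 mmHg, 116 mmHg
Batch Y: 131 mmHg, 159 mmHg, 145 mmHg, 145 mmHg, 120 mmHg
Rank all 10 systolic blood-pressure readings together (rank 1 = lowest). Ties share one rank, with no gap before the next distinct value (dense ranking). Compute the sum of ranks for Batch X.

Sorted (ascending): 107, 112, 116, 119, 120, 131, 145, 145, 156, 159
The 2 values of 145 share dense rank 7.
Remaining distinct values take the next consecutive integers.
Batch X values → pooled ranks: 112→2, 107→1, 156→8, 119→4, 116→3
Rank sum = 2 + 1 + 8 + 4 + 3 = 18

18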